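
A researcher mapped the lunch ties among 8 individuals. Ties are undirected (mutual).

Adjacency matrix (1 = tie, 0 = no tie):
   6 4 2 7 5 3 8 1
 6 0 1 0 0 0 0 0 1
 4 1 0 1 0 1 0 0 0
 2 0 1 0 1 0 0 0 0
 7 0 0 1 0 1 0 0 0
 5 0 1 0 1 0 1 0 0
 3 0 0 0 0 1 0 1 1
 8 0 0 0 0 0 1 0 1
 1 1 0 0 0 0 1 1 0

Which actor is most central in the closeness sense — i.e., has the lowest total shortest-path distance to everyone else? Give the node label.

Farness (sum of distances to all others) for each node — 1:13, 2:16, 3:12, 4:12, 5:11, 6:13, 7:15, 8:16.
The smallest farness is 11, for 5, so 5 has the highest closeness.

5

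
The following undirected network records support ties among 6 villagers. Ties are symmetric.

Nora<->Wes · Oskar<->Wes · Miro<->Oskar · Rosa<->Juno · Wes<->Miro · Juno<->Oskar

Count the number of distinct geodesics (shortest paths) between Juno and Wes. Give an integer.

The shortest distance is 2, and the only length-2 path is Juno–Oskar–Wes. So there is exactly 1 shortest path.

1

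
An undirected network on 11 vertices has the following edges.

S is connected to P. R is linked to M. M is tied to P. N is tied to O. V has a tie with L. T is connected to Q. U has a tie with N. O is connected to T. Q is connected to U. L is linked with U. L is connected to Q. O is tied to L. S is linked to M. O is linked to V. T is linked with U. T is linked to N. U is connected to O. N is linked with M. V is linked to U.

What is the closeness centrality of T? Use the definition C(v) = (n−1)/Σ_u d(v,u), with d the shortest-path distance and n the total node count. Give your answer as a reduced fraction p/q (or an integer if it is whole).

Distances from T: L:2, M:2, N:1, O:1, P:3, Q:1, R:3, S:3, U:1, V:2. Sum = 19.
n = 11, so closeness = 10/19.

10/19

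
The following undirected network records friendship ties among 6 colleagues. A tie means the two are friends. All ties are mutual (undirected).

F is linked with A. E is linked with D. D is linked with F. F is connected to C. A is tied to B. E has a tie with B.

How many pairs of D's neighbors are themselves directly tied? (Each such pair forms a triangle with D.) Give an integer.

0

D's neighbors are E and F, but none of them are tied to each other, so no triangle contains D.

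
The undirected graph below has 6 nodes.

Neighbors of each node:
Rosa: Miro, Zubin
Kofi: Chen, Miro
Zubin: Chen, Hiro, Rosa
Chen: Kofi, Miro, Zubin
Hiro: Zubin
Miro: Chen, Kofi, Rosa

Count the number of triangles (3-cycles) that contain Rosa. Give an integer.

0

Rosa's neighbors are Miro and Zubin, but none of them are tied to each other, so no triangle contains Rosa.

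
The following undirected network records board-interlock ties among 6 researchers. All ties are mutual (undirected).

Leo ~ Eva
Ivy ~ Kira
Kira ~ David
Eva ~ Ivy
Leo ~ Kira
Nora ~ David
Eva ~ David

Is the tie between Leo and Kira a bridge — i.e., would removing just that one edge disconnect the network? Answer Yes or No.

No

Even without that edge, Leo still reaches Kira via Leo – Eva – David – Kira, so the network stays connected. Not a bridge.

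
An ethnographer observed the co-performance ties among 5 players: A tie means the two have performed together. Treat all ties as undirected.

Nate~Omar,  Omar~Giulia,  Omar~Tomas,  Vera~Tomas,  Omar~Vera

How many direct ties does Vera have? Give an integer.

2

Vera is directly tied to Omar and Tomas. That is 2 neighbors, so the degree of Vera is 2.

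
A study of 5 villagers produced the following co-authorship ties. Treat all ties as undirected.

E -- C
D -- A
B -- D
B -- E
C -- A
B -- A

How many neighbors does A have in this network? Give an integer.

3

A is directly tied to B, C, and D. That is 3 neighbors, so the degree of A is 3.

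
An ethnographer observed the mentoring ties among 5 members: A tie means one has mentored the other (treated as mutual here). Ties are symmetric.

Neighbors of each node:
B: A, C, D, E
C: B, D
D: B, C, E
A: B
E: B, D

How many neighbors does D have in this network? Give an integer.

3

D is directly tied to B, C, and E. That is 3 neighbors, so the degree of D is 3.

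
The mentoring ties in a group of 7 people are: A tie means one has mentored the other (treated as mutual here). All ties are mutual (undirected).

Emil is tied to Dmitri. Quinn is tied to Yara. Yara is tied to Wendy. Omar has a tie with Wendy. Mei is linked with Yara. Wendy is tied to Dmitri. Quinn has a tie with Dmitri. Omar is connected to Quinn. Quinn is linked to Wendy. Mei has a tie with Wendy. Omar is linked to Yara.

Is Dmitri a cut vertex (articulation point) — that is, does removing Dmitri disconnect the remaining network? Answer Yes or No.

Removing Dmitri leaves {Mei, Omar, Quinn, Wendy, and Yara} with no path to {Emil}, so the network splits into 2 components. Dmitri is a cut vertex.

Yes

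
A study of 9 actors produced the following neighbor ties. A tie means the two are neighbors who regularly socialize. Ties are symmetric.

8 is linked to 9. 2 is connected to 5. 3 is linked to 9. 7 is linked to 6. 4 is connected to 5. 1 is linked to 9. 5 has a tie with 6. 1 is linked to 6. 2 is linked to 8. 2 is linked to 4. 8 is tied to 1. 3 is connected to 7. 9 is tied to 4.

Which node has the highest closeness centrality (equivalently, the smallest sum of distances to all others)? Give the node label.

9

Farness (sum of distances to all others) for each node — 1:13, 2:15, 3:16, 4:14, 5:14, 6:13, 7:17, 8:14, 9:12.
The smallest farness is 12, for 9, so 9 has the highest closeness.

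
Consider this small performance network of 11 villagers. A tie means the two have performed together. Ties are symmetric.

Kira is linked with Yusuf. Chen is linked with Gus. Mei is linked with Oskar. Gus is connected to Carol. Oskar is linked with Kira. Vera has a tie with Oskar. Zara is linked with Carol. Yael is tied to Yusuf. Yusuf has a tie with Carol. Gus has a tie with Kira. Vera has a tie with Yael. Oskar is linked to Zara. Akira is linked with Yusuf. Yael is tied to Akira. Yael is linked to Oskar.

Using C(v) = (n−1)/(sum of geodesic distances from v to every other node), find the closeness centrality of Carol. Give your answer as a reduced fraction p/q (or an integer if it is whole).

Distances from Carol: Akira:2, Chen:2, Gus:1, Kira:2, Mei:3, Oskar:2, Vera:3, Yael:2, Yusuf:1, Zara:1. Sum = 19.
n = 11, so closeness = 10/19.

10/19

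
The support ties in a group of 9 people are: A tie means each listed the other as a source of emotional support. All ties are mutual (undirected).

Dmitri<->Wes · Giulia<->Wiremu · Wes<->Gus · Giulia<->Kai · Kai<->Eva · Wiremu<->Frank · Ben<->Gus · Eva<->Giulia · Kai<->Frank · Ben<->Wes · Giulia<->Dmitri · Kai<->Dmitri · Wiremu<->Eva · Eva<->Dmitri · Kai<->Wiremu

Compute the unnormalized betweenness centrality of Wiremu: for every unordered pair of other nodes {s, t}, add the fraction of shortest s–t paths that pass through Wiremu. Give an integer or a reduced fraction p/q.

Pairs whose geodesics pass through Wiremu — Giulia–Frank: 1/2; Eva–Frank: 1/2.
All other pairs contribute 0.
Summing the contributions gives betweenness(Wiremu) = 1.

1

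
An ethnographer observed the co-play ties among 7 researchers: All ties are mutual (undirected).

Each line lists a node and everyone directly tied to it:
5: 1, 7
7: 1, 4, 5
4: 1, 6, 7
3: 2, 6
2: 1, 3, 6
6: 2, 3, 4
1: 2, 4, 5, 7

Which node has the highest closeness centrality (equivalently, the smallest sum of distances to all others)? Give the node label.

1

Farness (sum of distances to all others) for each node — 1:8, 2:9, 3:12, 4:9, 5:12, 6:10, 7:10.
The smallest farness is 8, for 1, so 1 has the highest closeness.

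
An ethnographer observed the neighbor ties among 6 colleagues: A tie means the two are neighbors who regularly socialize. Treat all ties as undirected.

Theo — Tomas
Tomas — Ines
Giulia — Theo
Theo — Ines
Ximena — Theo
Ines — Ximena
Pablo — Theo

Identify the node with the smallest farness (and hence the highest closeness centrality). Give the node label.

Theo

Farness (sum of distances to all others) for each node — Giulia:9, Ines:7, Pablo:9, Theo:5, Tomas:8, Ximena:8.
The smallest farness is 5, for Theo, so Theo has the highest closeness.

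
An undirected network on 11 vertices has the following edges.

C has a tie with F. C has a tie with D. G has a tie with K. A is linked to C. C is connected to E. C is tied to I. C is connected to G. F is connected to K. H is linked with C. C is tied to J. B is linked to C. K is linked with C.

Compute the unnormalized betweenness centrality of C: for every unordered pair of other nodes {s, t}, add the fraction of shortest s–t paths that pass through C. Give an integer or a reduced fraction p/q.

Pairs whose geodesics pass through C — J–B: 1; J–D: 1; J–A: 1; J–E: 1; J–I: 1; J–H: 1; J–K: 1; J–G: 1; J–F: 1; B–D: 1; B–A: 1; B–E: 1; B–I: 1; B–H: 1 … (+29 more pairs).
All other pairs contribute 0.
Summing the contributions gives betweenness(C) = 85/2.

85/2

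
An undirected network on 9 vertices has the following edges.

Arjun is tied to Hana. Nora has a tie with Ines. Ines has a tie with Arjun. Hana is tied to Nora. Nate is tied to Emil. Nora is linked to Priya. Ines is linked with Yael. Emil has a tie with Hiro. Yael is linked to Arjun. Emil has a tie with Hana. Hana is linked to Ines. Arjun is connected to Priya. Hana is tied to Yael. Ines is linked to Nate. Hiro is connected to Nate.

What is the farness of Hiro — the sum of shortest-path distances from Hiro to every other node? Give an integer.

19

Distances from Hiro: Arjun:3, Emil:1, Hana:2, Ines:2, Nate:1, Nora:3, Priya:4, Yael:3.
Sum = 3 + 1 + 2 + 2 + 1 + 3 + 4 + 3 = 19.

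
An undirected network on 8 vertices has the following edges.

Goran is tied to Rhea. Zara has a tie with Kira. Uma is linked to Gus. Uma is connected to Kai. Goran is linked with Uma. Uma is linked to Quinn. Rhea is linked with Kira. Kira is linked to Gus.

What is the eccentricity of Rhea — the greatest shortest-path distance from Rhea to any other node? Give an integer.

3

Distances from Rhea: Goran:1, Gus:2, Kai:3, Kira:1, Quinn:3, Uma:2, Zara:2.
The largest is 3 (to Kai and Quinn), so the eccentricity of Rhea is 3.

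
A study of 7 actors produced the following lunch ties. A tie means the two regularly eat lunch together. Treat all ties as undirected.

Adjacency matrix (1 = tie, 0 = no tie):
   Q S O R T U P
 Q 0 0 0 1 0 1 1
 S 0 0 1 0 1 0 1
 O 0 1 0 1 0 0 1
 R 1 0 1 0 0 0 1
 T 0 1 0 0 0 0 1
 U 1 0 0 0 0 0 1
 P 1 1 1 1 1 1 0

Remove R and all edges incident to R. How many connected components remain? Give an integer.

R's neighbors (O, P, and Q) remain reachable from one another through other ties, so the rest of the network stays in one piece.

1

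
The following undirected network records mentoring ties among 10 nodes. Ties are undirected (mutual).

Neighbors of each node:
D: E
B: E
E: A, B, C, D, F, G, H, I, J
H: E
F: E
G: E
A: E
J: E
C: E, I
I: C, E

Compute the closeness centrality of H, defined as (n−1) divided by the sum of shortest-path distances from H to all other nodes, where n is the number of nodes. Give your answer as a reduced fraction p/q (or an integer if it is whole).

9/17

Distances from H: A:2, B:2, C:2, D:2, E:1, F:2, G:2, I:2, J:2. Sum = 17.
n = 10, so closeness = 9/17.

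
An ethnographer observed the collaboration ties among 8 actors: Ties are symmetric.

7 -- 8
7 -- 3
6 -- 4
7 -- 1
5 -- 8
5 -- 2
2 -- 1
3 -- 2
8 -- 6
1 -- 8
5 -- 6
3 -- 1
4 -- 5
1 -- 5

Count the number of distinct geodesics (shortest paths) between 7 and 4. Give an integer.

The shortest distance is 3. The length-3 paths are: 7–8–6–4; 7–1–5–4; 7–8–5–4.
That gives 3 distinct shortest paths.

3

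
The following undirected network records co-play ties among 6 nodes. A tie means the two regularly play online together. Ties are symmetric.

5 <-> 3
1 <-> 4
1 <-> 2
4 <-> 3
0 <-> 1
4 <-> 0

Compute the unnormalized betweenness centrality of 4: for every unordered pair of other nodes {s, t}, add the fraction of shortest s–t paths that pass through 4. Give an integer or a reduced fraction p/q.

6

Pairs whose geodesics pass through 4 — 5–0: 1; 5–1: 1; 5–2: 1; 0–3: 1; 3–1: 1; 3–2: 1.
All other pairs contribute 0.
Summing the contributions gives betweenness(4) = 6.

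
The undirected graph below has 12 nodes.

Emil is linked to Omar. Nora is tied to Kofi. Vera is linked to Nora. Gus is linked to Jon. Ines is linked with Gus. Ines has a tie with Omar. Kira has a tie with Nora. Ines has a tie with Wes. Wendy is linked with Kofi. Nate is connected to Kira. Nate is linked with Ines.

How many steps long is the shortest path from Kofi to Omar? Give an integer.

5

One shortest route is Kofi – Nora – Kira – Nate – Ines – Omar, which uses 5 edges, and at distance 4 from Kofi we only reach {Ines}, which does not include Omar. So d(Kofi,Omar) = 5.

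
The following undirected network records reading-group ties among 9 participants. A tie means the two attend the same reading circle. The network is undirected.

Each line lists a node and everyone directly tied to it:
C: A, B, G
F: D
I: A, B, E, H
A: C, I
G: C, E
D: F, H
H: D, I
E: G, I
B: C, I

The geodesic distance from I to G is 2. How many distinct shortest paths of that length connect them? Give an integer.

The shortest distance is 2, and the only length-2 path is I–E–G. So there is exactly 1 shortest path.

1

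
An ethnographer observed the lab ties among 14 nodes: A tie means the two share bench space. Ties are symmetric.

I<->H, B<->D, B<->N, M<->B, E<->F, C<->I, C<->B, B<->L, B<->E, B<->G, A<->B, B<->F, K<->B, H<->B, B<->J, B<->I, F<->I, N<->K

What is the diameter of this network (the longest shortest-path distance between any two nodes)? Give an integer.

Eccentricity of each node (its greatest distance to any other): A:2, B:1, C:2, D:2, E:2, F:2, G:2, H:2, I:2, J:2, K:2, L:2, M:2, N:2.
The maximum eccentricity is 2, realized for instance by the pair C–A via C – B – A. So the diameter is 2.

2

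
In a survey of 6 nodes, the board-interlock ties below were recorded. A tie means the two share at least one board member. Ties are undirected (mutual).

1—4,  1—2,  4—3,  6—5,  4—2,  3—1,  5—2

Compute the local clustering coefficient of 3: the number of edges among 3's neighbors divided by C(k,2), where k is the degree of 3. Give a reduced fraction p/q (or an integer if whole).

1

3's neighbors: 1 and 4 (k = 2).
Possible neighbor pairs: C(2,2) = 1. Edges among them: 1–4 → e = 1.
Clustering(3) = 1/1.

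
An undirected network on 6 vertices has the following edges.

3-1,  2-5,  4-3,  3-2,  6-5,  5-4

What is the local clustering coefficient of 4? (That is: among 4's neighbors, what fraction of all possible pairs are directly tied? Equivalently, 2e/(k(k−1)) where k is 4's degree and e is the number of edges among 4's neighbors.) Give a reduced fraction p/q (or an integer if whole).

4's neighbors: 3 and 5 (k = 2).
Possible neighbor pairs: C(2,2) = 1. Edges among them: none → e = 0.
Clustering(4) = 0/1.

0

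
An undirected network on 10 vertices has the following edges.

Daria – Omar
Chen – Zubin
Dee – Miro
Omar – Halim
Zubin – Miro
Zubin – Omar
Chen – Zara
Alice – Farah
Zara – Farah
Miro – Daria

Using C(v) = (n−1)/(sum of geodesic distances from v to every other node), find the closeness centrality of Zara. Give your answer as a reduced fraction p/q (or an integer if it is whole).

3/8

Distances from Zara: Alice:2, Chen:1, Daria:4, Dee:4, Farah:1, Halim:4, Miro:3, Omar:3, Zubin:2. Sum = 24.
n = 10, so closeness = 9/24 = 3/8.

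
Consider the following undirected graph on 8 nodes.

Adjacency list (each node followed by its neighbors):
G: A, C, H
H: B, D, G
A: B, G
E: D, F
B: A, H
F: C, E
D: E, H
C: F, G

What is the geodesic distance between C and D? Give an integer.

3

One shortest route is C – F – E – D, which uses 3 edges, and at distance 2 from C we only reach {A, E, H}, which does not include D. So d(C,D) = 3.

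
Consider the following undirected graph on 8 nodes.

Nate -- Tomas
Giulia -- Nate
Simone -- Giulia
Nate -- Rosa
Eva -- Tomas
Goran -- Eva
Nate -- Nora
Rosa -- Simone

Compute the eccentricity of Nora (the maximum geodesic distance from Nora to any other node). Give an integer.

4

Distances from Nora: Eva:3, Giulia:2, Goran:4, Nate:1, Rosa:2, Simone:3, Tomas:2.
The largest is 4 (to Goran), so the eccentricity of Nora is 4.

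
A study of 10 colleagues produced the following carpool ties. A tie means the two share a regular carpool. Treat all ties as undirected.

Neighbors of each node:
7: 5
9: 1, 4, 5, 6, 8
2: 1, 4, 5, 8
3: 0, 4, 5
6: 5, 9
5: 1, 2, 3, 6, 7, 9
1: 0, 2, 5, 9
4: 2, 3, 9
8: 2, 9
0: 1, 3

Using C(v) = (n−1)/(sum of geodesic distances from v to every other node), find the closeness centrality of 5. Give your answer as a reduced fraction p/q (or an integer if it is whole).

3/4

Distances from 5: 0:2, 1:1, 2:1, 3:1, 4:2, 6:1, 7:1, 8:2, 9:1. Sum = 12.
n = 10, so closeness = 9/12 = 3/4.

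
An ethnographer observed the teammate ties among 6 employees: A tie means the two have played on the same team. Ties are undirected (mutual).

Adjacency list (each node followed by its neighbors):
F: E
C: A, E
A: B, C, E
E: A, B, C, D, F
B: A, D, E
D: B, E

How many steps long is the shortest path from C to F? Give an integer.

One shortest route is C – E – F, which uses 2 edges, and C and F are not directly tied, so nothing shorter exists. So d(C,F) = 2.

2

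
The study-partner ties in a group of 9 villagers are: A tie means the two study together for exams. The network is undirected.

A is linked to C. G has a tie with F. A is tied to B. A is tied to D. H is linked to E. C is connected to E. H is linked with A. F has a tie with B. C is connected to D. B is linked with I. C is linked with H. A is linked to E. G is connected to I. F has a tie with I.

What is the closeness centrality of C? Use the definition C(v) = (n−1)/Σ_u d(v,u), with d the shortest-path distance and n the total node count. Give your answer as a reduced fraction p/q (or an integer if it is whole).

Distances from C: A:1, B:2, D:1, E:1, F:3, G:4, H:1, I:3. Sum = 16.
n = 9, so closeness = 8/16 = 1/2.

1/2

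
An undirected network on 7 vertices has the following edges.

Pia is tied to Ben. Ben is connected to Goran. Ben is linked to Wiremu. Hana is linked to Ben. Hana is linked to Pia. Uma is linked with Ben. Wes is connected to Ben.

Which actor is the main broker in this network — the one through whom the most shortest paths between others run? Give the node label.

Ben

Unnormalized betweenness of each node: Ben:14, Goran:0, Hana:0, Pia:0, Uma:0, Wes:0, Wiremu:0.
Ben has the largest value, 14, making it the main broker — the node through which the most shortest paths run.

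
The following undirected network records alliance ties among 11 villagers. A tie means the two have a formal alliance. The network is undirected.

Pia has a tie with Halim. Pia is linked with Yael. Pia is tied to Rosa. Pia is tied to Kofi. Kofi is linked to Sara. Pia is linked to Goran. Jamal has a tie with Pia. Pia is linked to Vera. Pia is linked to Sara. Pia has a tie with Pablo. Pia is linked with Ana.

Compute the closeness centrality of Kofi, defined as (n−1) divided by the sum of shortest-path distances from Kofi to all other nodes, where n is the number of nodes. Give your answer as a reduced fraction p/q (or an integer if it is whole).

Distances from Kofi: Ana:2, Goran:2, Halim:2, Jamal:2, Pablo:2, Pia:1, Rosa:2, Sara:1, Vera:2, Yael:2. Sum = 18.
n = 11, so closeness = 10/18 = 5/9.

5/9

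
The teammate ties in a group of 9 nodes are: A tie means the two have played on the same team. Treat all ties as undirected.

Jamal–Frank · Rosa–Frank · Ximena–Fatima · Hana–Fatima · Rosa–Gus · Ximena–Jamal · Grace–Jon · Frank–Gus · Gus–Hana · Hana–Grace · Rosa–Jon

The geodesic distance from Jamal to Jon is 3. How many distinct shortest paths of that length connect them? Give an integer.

The shortest distance is 3, and the only length-3 path is Jamal–Frank–Rosa–Jon. So there is exactly 1 shortest path.

1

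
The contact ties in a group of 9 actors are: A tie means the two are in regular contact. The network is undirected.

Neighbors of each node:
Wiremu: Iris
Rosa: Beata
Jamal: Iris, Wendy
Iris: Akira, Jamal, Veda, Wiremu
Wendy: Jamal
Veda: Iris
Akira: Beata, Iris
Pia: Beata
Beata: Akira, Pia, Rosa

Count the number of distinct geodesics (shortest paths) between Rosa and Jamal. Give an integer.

1

The shortest distance is 4, and the only length-4 path is Rosa–Beata–Akira–Iris–Jamal. So there is exactly 1 shortest path.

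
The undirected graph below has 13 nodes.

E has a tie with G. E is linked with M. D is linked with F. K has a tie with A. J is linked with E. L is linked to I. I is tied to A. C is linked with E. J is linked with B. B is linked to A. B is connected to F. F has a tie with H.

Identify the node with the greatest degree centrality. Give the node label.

E

Degrees — A:3, B:3, C:1, D:1, E:4, F:3, G:1, H:1, I:2, J:2, K:1, L:1, M:1.
The maximum is 4, attained only by E.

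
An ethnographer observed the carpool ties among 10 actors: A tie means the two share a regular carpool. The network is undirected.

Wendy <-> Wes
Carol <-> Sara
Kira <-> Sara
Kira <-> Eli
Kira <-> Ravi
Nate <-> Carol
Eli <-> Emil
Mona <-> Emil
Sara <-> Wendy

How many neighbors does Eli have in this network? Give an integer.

Eli is directly tied to Emil and Kira. That is 2 neighbors, so the degree of Eli is 2.

2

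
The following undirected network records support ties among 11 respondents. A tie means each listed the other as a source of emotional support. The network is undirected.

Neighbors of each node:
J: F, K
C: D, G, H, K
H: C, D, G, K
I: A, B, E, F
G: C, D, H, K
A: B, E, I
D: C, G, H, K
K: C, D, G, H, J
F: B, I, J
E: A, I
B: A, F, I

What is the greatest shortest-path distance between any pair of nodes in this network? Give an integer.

Eccentricity of each node (its greatest distance to any other): A:5, B:4, C:5, D:5, E:5, F:3, G:5, H:5, I:4, J:3, K:4.
The maximum eccentricity is 5, realized for instance by the pair G–A via G – K – J – F – I – A. So the diameter is 5.

5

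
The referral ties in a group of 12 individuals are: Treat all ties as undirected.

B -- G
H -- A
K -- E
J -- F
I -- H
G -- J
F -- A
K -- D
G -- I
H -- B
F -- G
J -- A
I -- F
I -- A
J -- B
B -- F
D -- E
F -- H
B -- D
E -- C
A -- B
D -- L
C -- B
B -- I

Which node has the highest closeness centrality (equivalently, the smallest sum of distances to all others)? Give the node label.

Farness (sum of distances to all others) for each node — A:20, B:14, C:21, D:18, E:25, F:19, G:21, H:21, I:20, J:21, K:26, L:28.
The smallest farness is 14, for B, so B has the highest closeness.

B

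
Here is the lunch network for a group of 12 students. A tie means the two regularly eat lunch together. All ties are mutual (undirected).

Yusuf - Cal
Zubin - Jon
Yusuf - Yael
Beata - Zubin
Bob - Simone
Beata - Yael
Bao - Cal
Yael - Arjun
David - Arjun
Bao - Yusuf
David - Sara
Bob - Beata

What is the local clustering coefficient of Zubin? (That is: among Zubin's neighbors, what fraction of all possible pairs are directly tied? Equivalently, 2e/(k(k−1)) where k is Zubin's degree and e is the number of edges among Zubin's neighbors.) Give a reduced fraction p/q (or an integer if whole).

0

Zubin's neighbors: Beata and Jon (k = 2).
Possible neighbor pairs: C(2,2) = 1. Edges among them: none → e = 0.
Clustering(Zubin) = 0/1.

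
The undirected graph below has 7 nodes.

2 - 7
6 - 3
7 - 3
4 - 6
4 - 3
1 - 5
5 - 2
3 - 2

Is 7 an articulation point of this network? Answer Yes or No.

No

Even without 7, every remaining node can still reach every other (the residual graph is connected), so 7 is not a cut vertex.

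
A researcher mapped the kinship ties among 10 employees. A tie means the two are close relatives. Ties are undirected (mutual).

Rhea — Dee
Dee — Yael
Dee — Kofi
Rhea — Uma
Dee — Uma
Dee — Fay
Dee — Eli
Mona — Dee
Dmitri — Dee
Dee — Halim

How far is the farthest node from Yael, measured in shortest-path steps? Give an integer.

Distances from Yael: Dee:1, Dmitri:2, Eli:2, Fay:2, Halim:2, Kofi:2, Mona:2, Rhea:2, Uma:2.
The largest is 2 (to Rhea, Fay, Halim, Kofi, Eli, Uma, Dmitri, and Mona), so the eccentricity of Yael is 2.

2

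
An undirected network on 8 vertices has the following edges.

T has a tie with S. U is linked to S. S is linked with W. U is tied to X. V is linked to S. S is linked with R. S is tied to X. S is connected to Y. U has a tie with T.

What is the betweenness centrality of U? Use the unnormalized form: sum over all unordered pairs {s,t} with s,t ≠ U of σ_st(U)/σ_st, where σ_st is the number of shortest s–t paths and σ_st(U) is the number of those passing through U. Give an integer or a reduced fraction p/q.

Pairs whose geodesics pass through U — X–T: 1/2.
All other pairs contribute 0.
Summing the contributions gives betweenness(U) = 1/2.

1/2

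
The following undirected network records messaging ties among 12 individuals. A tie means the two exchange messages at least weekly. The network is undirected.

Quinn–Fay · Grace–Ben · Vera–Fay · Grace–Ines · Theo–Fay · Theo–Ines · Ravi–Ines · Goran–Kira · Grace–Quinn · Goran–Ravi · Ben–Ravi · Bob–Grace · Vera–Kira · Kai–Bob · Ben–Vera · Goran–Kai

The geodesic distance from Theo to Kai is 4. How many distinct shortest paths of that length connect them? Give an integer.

2

The shortest distance is 4. The length-4 paths are: Theo–Ines–Grace–Bob–Kai; Theo–Ines–Ravi–Goran–Kai.
That gives 2 distinct shortest paths.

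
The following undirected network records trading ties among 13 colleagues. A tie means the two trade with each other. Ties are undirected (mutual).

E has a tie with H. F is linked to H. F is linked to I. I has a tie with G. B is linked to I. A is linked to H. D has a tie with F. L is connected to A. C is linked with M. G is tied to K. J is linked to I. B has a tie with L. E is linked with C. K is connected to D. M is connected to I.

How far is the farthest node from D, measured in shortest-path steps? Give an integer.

4

Distances from D: A:3, B:3, C:4, E:3, F:1, G:2, H:2, I:2, J:3, K:1, L:4, M:3.
The largest is 4 (to L and C), so the eccentricity of D is 4.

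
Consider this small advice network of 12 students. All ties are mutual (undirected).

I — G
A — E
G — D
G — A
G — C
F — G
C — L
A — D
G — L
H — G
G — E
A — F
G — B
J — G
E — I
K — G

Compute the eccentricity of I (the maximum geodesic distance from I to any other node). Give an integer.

Distances from I: A:2, B:2, C:2, D:2, E:1, F:2, G:1, H:2, J:2, K:2, L:2.
The largest is 2 (to C, J, K, L, H, F, D, A, and B), so the eccentricity of I is 2.

2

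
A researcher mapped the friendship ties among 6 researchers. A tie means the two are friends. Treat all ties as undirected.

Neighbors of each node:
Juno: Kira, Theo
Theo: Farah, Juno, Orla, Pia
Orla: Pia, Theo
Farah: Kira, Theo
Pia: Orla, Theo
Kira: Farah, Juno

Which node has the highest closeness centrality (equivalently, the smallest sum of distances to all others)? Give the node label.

Farness (sum of distances to all others) for each node — Farah:8, Juno:8, Kira:10, Orla:9, Pia:9, Theo:6.
The smallest farness is 6, for Theo, so Theo has the highest closeness.

Theo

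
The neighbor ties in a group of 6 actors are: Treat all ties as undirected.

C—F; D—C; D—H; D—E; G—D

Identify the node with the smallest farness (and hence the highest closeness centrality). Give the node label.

D

Farness (sum of distances to all others) for each node — C:8, D:6, E:10, F:12, G:10, H:10.
The smallest farness is 6, for D, so D has the highest closeness.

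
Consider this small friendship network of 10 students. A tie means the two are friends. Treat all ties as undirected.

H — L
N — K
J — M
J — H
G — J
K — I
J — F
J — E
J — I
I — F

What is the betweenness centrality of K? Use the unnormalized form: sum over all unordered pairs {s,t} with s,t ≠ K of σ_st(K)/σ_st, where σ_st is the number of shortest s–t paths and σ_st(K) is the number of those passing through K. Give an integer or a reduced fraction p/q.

8

Pairs whose geodesics pass through K — H–N: 1; I–N: 1; J–N: 1; E–N: 1; G–N: 1; N–M: 1; N–F: 1; N–L: 1.
All other pairs contribute 0.
Summing the contributions gives betweenness(K) = 8.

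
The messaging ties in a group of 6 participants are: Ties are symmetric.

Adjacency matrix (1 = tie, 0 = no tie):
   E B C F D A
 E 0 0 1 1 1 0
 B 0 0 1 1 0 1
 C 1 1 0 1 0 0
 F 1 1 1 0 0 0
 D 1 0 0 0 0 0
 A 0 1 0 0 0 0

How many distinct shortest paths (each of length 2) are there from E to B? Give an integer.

The shortest distance is 2. The length-2 paths are: E–C–B; E–F–B.
That gives 2 distinct shortest paths.

2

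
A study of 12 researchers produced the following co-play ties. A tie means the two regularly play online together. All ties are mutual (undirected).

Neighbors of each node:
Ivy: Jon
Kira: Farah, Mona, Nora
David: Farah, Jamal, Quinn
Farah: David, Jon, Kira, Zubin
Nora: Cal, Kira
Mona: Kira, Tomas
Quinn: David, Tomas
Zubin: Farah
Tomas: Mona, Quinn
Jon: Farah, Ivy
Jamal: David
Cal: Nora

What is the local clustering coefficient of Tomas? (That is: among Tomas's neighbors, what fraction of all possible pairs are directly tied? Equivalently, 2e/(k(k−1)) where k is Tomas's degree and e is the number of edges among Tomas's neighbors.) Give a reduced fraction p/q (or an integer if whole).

0

Tomas's neighbors: Mona and Quinn (k = 2).
Possible neighbor pairs: C(2,2) = 1. Edges among them: none → e = 0.
Clustering(Tomas) = 0/1.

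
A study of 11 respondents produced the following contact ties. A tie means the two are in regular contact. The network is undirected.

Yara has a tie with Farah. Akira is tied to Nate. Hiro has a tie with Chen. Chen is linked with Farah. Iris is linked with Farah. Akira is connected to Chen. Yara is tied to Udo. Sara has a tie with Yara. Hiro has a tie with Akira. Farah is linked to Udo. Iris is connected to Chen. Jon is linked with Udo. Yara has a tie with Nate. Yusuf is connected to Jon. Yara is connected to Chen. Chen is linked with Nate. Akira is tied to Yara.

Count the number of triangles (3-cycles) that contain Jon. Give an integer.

0

Jon's neighbors are Udo and Yusuf, but none of them are tied to each other, so no triangle contains Jon.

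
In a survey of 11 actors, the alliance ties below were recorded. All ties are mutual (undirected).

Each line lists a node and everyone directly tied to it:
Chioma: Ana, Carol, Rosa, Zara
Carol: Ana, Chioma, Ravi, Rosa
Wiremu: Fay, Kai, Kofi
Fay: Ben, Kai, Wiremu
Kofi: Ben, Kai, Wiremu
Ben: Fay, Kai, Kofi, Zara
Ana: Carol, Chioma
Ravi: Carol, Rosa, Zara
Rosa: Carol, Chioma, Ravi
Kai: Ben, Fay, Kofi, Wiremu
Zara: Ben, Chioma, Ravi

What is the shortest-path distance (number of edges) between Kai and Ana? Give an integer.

One shortest route is Kai – Ben – Zara – Chioma – Ana, which uses 4 edges, and at distance 3 from Kai we only reach {Chioma, Ravi}, which does not include Ana. So d(Kai,Ana) = 4.

4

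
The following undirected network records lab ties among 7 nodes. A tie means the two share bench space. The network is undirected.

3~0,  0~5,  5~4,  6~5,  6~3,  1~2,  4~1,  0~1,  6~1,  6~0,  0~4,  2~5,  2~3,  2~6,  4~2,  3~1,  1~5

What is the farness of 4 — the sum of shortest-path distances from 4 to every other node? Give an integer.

8

Distances from 4: 0:1, 1:1, 2:1, 3:2, 5:1, 6:2.
Sum = 1 + 1 + 1 + 2 + 1 + 2 = 8.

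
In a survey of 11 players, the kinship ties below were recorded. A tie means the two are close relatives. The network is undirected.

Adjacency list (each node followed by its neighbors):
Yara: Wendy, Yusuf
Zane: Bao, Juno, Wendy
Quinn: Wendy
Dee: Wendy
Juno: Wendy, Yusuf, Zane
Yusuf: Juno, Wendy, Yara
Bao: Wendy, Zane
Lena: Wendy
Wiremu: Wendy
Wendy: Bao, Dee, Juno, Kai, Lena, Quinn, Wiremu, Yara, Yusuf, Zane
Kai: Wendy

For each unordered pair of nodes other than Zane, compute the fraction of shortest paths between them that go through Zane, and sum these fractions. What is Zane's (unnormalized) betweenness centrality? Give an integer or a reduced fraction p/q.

1/2

Pairs whose geodesics pass through Zane — Bao–Juno: 1/2.
All other pairs contribute 0.
Summing the contributions gives betweenness(Zane) = 1/2.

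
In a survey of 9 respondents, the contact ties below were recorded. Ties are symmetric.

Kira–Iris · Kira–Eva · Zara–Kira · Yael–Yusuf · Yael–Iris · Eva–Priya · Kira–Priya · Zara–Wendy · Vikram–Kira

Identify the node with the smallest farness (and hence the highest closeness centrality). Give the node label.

Farness (sum of distances to all others) for each node — Eva:18, Iris:15, Kira:12, Priya:18, Vikram:19, Wendy:24, Yael:20, Yusuf:27, Zara:17.
The smallest farness is 12, for Kira, so Kira has the highest closeness.

Kira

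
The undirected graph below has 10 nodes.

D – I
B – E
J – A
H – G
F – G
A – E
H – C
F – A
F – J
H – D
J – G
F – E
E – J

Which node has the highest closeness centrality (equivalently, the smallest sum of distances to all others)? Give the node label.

G

Farness (sum of distances to all others) for each node — A:23, B:30, C:27, D:25, E:22, F:18, G:17, H:19, I:33, J:18.
The smallest farness is 17, for G, so G has the highest closeness.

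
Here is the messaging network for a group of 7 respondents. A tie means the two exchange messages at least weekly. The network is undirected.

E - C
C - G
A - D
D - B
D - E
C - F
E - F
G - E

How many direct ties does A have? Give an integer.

1

A is directly tied to D. That is 1 neighbor, so the degree of A is 1.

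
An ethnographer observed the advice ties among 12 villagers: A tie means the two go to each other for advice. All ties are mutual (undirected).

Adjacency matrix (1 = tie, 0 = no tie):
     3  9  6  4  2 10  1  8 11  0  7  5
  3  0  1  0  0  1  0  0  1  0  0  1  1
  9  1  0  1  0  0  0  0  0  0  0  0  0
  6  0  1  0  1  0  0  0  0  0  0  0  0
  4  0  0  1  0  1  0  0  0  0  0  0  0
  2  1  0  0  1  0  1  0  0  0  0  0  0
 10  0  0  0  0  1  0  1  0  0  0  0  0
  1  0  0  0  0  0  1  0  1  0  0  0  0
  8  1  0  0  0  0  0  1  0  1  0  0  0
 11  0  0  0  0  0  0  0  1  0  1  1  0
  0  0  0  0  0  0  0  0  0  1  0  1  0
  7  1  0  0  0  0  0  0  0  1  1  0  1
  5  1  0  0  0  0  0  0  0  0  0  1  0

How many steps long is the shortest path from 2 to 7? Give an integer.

2

One shortest route is 2 – 3 – 7, which uses 2 edges, and 2 and 7 are not directly tied, so nothing shorter exists. So d(2,7) = 2.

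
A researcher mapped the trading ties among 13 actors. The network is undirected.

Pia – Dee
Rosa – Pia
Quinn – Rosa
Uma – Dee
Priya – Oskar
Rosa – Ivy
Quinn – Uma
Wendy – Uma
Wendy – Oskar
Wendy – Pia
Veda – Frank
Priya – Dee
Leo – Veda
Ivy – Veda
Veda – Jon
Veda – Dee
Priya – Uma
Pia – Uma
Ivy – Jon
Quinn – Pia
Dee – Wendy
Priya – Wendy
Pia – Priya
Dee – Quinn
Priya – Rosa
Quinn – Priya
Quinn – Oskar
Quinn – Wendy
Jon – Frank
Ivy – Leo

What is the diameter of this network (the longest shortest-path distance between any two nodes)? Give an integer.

4

Eccentricity of each node (its greatest distance to any other): Dee:2, Frank:4, Ivy:3, Jon:4, Leo:4, Oskar:4, Pia:3, Priya:3, Quinn:3, Rosa:3, Uma:3, Veda:3, Wendy:3.
The maximum eccentricity is 4, realized for instance by the pair Frank–Oskar via Frank – Veda – Dee – Wendy – Oskar. So the diameter is 4.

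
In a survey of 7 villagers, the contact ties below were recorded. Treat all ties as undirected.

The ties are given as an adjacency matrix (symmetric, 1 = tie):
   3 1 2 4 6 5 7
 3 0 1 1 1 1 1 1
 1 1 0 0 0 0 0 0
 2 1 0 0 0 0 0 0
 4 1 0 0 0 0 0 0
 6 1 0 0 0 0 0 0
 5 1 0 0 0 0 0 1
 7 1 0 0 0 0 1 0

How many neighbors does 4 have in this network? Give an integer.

4 is directly tied to 3. That is 1 neighbor, so the degree of 4 is 1.

1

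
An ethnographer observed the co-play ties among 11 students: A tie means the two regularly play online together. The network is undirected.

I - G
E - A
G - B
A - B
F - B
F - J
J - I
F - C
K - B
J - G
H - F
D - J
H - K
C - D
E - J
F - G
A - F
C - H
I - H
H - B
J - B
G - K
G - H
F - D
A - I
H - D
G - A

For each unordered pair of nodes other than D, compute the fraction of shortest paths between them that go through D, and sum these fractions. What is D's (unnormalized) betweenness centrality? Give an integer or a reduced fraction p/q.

Pairs whose geodesics pass through D — E–C: 1/3; E–H: 1/9; C–J: 1/2; H–J: 1/5.
All other pairs contribute 0.
Summing the contributions gives betweenness(D) = 103/90.

103/90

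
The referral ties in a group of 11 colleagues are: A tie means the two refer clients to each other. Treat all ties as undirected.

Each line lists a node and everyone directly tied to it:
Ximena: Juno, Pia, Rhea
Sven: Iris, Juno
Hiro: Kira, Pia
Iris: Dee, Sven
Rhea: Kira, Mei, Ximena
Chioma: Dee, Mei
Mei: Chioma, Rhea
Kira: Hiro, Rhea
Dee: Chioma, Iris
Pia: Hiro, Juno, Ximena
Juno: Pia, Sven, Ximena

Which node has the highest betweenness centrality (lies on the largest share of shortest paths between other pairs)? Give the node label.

Unnormalized betweenness of each node: Chioma:19/3, Dee:29/6, Hiro:7/3, Iris:6, Juno:35/3, Kira:7/2, Mei:28/3, Pia:35/6, Rhea:44/3, Sven:26/3, Ximena:53/6.
Rhea has the largest value, 44/3, making it the main broker — the node through which the most shortest paths run.

Rhea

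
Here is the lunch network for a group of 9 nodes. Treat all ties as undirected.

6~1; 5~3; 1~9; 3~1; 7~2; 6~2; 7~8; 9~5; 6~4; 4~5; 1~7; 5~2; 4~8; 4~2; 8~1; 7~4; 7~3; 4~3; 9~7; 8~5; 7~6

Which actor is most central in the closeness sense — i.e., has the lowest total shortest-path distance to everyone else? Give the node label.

7

Farness (sum of distances to all others) for each node — 1:11, 2:12, 3:12, 4:10, 5:11, 6:12, 7:9, 8:12, 9:13.
The smallest farness is 9, for 7, so 7 has the highest closeness.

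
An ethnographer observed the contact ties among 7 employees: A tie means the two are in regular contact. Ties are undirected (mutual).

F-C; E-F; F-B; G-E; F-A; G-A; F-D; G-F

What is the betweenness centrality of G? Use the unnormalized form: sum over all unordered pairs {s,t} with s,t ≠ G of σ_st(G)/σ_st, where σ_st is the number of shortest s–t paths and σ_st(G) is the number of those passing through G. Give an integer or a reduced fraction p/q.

Pairs whose geodesics pass through G — A–E: 1/2.
All other pairs contribute 0.
Summing the contributions gives betweenness(G) = 1/2.

1/2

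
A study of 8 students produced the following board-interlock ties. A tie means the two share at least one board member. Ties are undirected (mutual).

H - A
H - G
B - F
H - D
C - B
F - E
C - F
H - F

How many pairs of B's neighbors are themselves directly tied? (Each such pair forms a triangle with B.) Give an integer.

1

B's neighbors: C and F.
Neighbor pairs that are themselves tied: B–C–F. Each forms one triangle with B, for 1 in total.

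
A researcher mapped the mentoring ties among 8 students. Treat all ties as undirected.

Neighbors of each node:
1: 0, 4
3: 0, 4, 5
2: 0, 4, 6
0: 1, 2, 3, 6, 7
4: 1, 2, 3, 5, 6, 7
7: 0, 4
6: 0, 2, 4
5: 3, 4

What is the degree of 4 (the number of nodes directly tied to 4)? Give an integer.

6

4 is directly tied to 1, 2, 3, 5, 6, and 7. That is 6 neighbors, so the degree of 4 is 6.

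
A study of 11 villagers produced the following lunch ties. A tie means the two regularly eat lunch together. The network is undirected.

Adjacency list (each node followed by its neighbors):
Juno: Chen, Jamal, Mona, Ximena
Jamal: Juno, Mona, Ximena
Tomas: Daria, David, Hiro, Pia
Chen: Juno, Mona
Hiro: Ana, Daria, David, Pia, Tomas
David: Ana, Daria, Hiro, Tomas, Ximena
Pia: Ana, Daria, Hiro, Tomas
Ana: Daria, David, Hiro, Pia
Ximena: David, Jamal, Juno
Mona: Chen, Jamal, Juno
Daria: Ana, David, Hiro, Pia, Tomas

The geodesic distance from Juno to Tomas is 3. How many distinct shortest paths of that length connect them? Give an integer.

The shortest distance is 3, and the only length-3 path is Juno–Ximena–David–Tomas. So there is exactly 1 shortest path.

1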